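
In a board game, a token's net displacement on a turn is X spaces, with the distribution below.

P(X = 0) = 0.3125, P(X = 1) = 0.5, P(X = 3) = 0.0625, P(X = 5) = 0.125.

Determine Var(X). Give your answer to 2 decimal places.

E[X] = (0)(0.3125) + (1)(0.5) + (3)(0.0625) + (5)(0.125) = 1.3125
E[X²] = (0)²(0.3125) + (1)²(0.5) + (3)²(0.0625) + (5)²(0.125) = 4.1875
Var(X) = E[X²] − (E[X])² = 4.1875 − (1.3125)² = 2.46484375

2.46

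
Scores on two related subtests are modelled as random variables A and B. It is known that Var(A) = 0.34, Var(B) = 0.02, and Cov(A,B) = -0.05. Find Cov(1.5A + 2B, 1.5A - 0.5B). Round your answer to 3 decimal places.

Cov(1.5A + 2B, 1.5A - 0.5B) = (1.5)(1.5)Var(A) + (2)(-0.5)Var(B) + [(1.5)(-0.5) + (2)(1.5)]Cov(A,B)
= 2.25·0.34 + -1·0.02 + 2.25·-0.05 = 0.6325

0.633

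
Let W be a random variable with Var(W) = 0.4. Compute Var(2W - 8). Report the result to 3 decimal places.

Var(2W - 8) = (2)²·Var(W) = 4·0.4 = 1.6

1.600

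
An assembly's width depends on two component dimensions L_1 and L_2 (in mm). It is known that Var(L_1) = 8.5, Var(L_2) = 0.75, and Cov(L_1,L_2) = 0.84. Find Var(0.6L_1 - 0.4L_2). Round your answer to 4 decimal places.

Var(0.6L_1 - 0.4L_2) = (0.6)²·Var(L_1) + (-0.4)²·Var(L_2) + 2·(0.6)·(-0.4)·Cov(L_1,L_2)
= 0.36·8.5 + 0.16·0.75 + -0.48·0.84 = 2.7768

2.7768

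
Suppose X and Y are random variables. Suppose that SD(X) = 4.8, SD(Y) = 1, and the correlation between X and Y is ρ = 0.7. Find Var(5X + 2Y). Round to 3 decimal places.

Var(X) = (4.8)² = 23.04;  Var(Y) = (1)² = 1
Cov(X,Y) = ρ·SD(X)·SD(Y) = 0.7·4.8·1 = 3.36
Var(5X + 2Y) = (5)²·Var(X) + (2)²·Var(Y) + 2·(5)·(2)·Cov(X,Y)
= 25·23.04 + 4·1 + 20·3.36 = 647.2

647.200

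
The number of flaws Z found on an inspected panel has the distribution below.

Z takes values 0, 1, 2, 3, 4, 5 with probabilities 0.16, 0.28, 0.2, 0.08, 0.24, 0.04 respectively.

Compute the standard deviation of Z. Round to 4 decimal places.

E[Z] = (0)(0.16) + (1)(0.28) + (2)(0.2) + (3)(0.08) + (4)(0.24) + (5)(0.04) = 2.08
E[Z²] = (0)²(0.16) + (1)²(0.28) + (2)²(0.2) + (3)²(0.08) + (4)²(0.24) + (5)²(0.04) = 6.64
Var(Z) = E[Z²] − (E[Z])² = 6.64 − (2.08)² = 2.3136
sd(Z) = √2.3136 ≈ 1.5211

1.5211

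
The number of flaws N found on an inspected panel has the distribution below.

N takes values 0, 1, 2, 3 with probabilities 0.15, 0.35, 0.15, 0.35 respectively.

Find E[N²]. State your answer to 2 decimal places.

4.10

E[N²] = (0)²(0.15) + (1)²(0.35) + (2)²(0.15) + (3)²(0.35) = 4.1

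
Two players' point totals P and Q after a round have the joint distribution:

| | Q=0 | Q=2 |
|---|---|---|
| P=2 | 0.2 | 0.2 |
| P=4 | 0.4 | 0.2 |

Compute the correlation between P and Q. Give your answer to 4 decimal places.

E[P] = 3.2,  E[Q] = 0.8
E[PQ] = 2.4
Cov(P,Q) = E[PQ] − E[P]E[Q] = 2.4 − (3.2)(0.8) = -0.16
Var(P) = 0.96,  Var(Q) = 0.96
ρ = -0.16 / √(0.96·0.96) ≈ -0.1667

-0.1667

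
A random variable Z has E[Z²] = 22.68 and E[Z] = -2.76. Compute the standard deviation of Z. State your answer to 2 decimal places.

var(Z) = 22.68 − (-2.76)² = 15.0624
σ(Z) = √15.0624 ≈ 3.88

3.88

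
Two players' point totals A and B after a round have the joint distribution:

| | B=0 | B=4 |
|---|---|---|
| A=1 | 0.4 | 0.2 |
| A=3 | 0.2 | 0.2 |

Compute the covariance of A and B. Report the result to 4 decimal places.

E[A] = 1.8,  E[B] = 1.6
E[AB] = 3.2
cov(A,B) = E[AB] − E[A]E[B] = 3.2 − (1.8)(1.6) = 0.32

0.3200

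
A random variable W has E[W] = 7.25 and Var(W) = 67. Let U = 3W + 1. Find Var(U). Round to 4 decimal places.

603.0000

Var(3W + 1) = (3)²·Var(W) = 9·67 = 603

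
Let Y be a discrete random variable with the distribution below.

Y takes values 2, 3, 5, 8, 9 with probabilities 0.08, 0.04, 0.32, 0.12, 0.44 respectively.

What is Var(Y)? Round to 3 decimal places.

E[Y] = (2)(0.08) + (3)(0.04) + (5)(0.32) + (8)(0.12) + (9)(0.44) = 6.8
E[Y²] = (2)²(0.08) + (3)²(0.04) + (5)²(0.32) + (8)²(0.12) + (9)²(0.44) = 52
Var(Y) = E[Y²] − (E[Y])² = 52 − (6.8)² = 5.76

5.760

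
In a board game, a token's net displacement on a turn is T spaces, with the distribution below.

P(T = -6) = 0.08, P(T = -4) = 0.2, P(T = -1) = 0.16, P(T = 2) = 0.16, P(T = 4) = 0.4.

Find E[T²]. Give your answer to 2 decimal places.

E[T²] = (-6)²(0.08) + (-4)²(0.2) + (-1)²(0.16) + (2)²(0.16) + (4)²(0.4) = 13.28

13.28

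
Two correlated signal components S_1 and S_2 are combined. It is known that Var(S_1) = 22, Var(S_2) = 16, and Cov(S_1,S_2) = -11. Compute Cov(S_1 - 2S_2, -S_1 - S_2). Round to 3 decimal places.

-1.000

Cov(S_1 - 2S_2, -S_1 - S_2) = (1)(-1)Var(S_1) + (-2)(-1)Var(S_2) + [(1)(-1) + (-2)(-1)]Cov(S_1,S_2)
= -1·22 + 2·16 + 1·-11 = -1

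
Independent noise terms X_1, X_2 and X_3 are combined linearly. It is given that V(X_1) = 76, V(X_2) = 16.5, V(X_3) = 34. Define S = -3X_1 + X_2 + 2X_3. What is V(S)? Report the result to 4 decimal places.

836.5000

By independence, V(S) = (-3)²V(X_1) + (1)²V(X_2) + (2)²V(X_3)
= (-3)²·76 + (1)²·16.5 + (2)²·34 = 836.5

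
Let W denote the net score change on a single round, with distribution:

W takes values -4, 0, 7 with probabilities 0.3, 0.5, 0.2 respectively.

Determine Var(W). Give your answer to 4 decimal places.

14.5600

E[W] = (-4)(0.3) + (0)(0.5) + (7)(0.2) = 0.2
E[W²] = (-4)²(0.3) + (0)²(0.5) + (7)²(0.2) = 14.6
Var(W) = E[W²] − (E[W])² = 14.6 − (0.2)² = 14.56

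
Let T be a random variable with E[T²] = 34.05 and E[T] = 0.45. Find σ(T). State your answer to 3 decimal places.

5.818

Var(T) = 34.05 − (0.45)² = 33.8475
σ(T) = √33.8475 ≈ 5.818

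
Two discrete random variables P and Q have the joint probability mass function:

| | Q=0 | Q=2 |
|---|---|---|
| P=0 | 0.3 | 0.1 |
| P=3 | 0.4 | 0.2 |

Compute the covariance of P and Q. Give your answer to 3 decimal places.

E[P] = 1.8,  E[Q] = 0.6
E[PQ] = 1.2
cov(P,Q) = E[PQ] − E[P]E[Q] = 1.2 − (1.8)(0.6) = 0.12

0.120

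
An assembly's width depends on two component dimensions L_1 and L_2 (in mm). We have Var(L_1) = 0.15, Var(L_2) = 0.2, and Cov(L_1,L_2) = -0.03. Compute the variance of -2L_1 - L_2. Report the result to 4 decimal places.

Var(-2L_1 - L_2) = (-2)²·Var(L_1) + (-1)²·Var(L_2) + 2·(-2)·(-1)·Cov(L_1,L_2)
= 4·0.15 + 1·0.2 + 4·-0.03 = 0.68

0.6800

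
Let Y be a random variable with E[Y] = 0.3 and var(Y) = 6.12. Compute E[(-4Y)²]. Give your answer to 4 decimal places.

E[-4Y] = -4·0.3 = -1.2
var(-4Y) = (-4)²·6.12 = 97.92
E[(-4Y)²] = var((-4Y)) + (E[(-4Y)])² = 97.92 + (-1.2)² = 99.36

99.3600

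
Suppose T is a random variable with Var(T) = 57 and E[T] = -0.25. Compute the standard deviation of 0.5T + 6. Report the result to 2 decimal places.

Var(0.5T + 6) = (0.5)²·57 = 14.25
SD(0.5T + 6) = √14.25 ≈ 3.77

3.77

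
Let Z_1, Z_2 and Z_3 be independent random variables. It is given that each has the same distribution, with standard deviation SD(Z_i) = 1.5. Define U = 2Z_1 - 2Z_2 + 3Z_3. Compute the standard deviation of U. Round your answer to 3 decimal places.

Var(Z_i) = (1.5)² = 2.25
By independence, Var(U) = (2)²Var(Z_1) + (-2)²Var(Z_2) + (3)²Var(Z_3)
= (2)²·2.25 + (-2)²·2.25 + (3)²·2.25 = 38.25
SD(U) = √38.25 ≈ 6.185

6.185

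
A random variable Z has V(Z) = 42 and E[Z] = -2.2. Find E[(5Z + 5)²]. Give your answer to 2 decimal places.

1086.00

E[5Z + 5] = 5·-2.2 + 5 = -6
V(5Z + 5) = (5)²·42 = 1050
E[(5Z + 5)²] = V((5Z + 5)) + (E[(5Z + 5)])² = 1050 + (-6)² = 1086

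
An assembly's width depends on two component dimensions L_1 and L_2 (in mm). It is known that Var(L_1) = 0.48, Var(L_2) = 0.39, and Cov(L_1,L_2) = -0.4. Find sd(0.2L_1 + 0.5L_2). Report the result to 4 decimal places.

0.1916

Var(0.2L_1 + 0.5L_2) = (0.2)²·Var(L_1) + (0.5)²·Var(L_2) + 2·(0.2)·(0.5)·Cov(L_1,L_2)
= 0.04·0.48 + 0.25·0.39 + 0.2·-0.4 = 0.0367
sd(0.2L_1 + 0.5L_2) = √0.0367 ≈ 0.1916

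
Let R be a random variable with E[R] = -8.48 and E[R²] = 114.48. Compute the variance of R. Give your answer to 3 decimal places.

V(R) = 114.48 − (-8.48)² = 42.5696

42.570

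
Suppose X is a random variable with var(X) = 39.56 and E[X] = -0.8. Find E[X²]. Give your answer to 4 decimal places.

E[X²] = var(X) + (E[X])² = 39.56 + (-0.8)² = 40.2

40.2000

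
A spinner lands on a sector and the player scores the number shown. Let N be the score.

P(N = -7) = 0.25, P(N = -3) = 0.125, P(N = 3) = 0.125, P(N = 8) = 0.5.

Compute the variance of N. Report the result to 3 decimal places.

41.438

E[N] = (-7)(0.25) + (-3)(0.125) + (3)(0.125) + (8)(0.5) = 2.25
E[N²] = (-7)²(0.25) + (-3)²(0.125) + (3)²(0.125) + (8)²(0.5) = 46.5
var(N) = E[N²] − (E[N])² = 46.5 − (2.25)² = 41.4375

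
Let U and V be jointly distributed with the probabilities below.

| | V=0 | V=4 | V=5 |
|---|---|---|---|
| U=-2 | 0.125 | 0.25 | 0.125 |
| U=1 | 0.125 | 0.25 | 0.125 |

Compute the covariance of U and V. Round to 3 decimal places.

0.000

E[U] = -0.5,  E[V] = 3.25
E[UV] = -1.625
cov(U,V) = E[UV] − E[U]E[V] = -1.625 − (-0.5)(3.25) = 0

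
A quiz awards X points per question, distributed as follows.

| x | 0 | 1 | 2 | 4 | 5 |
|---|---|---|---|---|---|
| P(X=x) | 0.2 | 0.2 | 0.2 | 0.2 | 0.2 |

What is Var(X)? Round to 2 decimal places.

E[X] = (0)(0.2) + (1)(0.2) + (2)(0.2) + (4)(0.2) + (5)(0.2) = 2.4
E[X²] = (0)²(0.2) + (1)²(0.2) + (2)²(0.2) + (4)²(0.2) + (5)²(0.2) = 9.2
Var(X) = E[X²] − (E[X])² = 9.2 − (2.4)² = 3.44

3.44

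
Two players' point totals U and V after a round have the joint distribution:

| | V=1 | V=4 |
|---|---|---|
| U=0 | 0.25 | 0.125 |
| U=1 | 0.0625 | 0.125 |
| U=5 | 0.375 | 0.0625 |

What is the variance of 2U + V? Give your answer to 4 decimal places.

E[U] = 2.375,  E[V] = 1.9375,  E[UV] = 3.6875
Var(U) = 11.125 − (2.375)² = 5.484375;  Var(V) = 5.6875 − (1.9375)² = 1.93359375
Cov(U,V) = 3.6875 − (2.375)(1.9375) = -0.9140625
Var(2U + V) = (2)²·5.484375 + (1)²·1.93359375 + 2·(2)·(1)·-0.9140625 = 20.21484375

20.2148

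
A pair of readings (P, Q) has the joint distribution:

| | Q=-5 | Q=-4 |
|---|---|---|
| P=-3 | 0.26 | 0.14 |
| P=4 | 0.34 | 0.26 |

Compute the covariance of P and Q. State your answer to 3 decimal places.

0.140

E[P] = 1.2,  E[Q] = -4.6
E[PQ] = -5.38
Cov(P,Q) = E[PQ] − E[P]E[Q] = -5.38 − (1.2)(-4.6) = 0.14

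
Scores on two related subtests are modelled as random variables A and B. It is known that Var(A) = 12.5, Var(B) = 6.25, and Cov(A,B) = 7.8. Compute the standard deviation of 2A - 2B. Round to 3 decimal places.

Var(2A - 2B) = (2)²·Var(A) + (-2)²·Var(B) + 2·(2)·(-2)·Cov(A,B)
= 4·12.5 + 4·6.25 + -8·7.8 = 12.6
SD(2A - 2B) = √12.6 ≈ 3.550

3.550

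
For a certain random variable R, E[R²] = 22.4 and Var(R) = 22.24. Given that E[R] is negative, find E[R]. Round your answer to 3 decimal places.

-0.400

(E[R])² = E[R²] − Var(R) = 22.4 − 22.24 = 0.16
E[R] = −√0.16 = -0.4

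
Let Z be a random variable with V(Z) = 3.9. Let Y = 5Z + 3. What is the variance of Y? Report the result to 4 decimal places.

97.5000

V(5Z + 3) = (5)²·V(Z) = 25·3.9 = 97.5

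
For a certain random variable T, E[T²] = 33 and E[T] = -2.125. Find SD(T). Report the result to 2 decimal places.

Var(T) = 33 − (-2.125)² = 28.484375
SD(T) = √28.484375 ≈ 5.34

5.34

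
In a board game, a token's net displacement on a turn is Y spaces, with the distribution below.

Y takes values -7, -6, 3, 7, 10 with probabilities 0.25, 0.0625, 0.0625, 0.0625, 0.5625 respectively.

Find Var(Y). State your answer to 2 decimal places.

57.36

E[Y] = (-7)(0.25) + (-6)(0.0625) + (3)(0.0625) + (7)(0.0625) + (10)(0.5625) = 4.125
E[Y²] = (-7)²(0.25) + (-6)²(0.0625) + (3)²(0.0625) + (7)²(0.0625) + (10)²(0.5625) = 74.375
Var(Y) = E[Y²] − (E[Y])² = 74.375 − (4.125)² = 57.359375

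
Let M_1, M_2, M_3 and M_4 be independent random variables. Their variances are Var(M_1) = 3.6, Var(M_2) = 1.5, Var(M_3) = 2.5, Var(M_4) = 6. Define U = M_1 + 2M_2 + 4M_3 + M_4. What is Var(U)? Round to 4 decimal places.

55.6000

By independence, Var(U) = (1)²Var(M_1) + (2)²Var(M_2) + (4)²Var(M_3) + (1)²Var(M_4)
= (1)²·3.6 + (2)²·1.5 + (4)²·2.5 + (1)²·6 = 55.6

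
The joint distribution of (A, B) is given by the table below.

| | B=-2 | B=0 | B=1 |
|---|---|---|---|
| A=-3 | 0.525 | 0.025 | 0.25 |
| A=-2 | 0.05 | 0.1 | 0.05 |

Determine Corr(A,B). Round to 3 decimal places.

0.219

E[A] = -2.8,  E[B] = -0.85
E[AB] = 2.5
cov(A,B) = E[AB] − E[A]E[B] = 2.5 − (-2.8)(-0.85) = 0.12
V(A) = 0.16,  V(B) = 1.8775
ρ = 0.12 / √(0.16·1.8775) ≈ 0.219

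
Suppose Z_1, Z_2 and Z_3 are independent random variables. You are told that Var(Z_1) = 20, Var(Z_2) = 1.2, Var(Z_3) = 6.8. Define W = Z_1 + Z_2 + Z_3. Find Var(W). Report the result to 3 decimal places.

By independence, Var(W) = (1)²Var(Z_1) + (1)²Var(Z_2) + (1)²Var(Z_3)
= (1)²·20 + (1)²·1.2 + (1)²·6.8 = 28

28.000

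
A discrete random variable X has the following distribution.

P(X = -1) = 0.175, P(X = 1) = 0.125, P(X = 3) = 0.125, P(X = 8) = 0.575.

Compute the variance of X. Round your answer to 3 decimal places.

13.969

E[X] = (-1)(0.175) + (1)(0.125) + (3)(0.125) + (8)(0.575) = 4.925
E[X²] = (-1)²(0.175) + (1)²(0.125) + (3)²(0.125) + (8)²(0.575) = 38.225
var(X) = E[X²] − (E[X])² = 38.225 − (4.925)² = 13.969375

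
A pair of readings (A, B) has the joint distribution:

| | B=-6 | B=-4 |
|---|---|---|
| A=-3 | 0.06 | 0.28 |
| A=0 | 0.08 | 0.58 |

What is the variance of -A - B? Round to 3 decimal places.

2.650

E[A] = -1.02,  E[B] = -4.28,  E[AB] = 4.44
Var(A) = 3.06 − (-1.02)² = 2.0196;  Var(B) = 18.8 − (-4.28)² = 0.4816
cov(A,B) = 4.44 − (-1.02)(-4.28) = 0.0744
Var(-A - B) = (-1)²·2.0196 + (-1)²·0.4816 + 2·(-1)·(-1)·0.0744 = 2.65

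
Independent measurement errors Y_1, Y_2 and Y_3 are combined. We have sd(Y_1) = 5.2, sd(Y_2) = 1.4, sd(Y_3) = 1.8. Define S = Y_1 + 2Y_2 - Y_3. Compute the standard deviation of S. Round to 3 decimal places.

6.174

Var(Y_1) = 27.04, Var(Y_2) = 1.96, Var(Y_3) = 3.24
By independence, Var(S) = (1)²Var(Y_1) + (2)²Var(Y_2) + (-1)²Var(Y_3)
= (1)²·27.04 + (2)²·1.96 + (-1)²·3.24 = 38.12
sd(S) = √38.12 ≈ 6.174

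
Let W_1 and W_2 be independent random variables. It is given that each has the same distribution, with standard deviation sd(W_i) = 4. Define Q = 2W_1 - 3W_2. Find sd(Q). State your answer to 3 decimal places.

var(W_i) = (4)² = 16
By independence, var(Q) = (2)²var(W_1) + (-3)²var(W_2)
= (2)²·16 + (-3)²·16 = 208
sd(Q) = √208 ≈ 14.422

14.422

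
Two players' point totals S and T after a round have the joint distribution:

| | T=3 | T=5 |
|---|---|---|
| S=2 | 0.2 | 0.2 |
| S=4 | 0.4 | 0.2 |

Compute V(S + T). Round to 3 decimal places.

1.600

E[S] = 3.2,  E[T] = 3.8,  E[ST] = 12
V(S) = 11.2 − (3.2)² = 0.96;  V(T) = 15.4 − (3.8)² = 0.96
Cov(S,T) = 12 − (3.2)(3.8) = -0.16
V(S + T) = (1)²·0.96 + (1)²·0.96 + 2·(1)·(1)·-0.16 = 1.6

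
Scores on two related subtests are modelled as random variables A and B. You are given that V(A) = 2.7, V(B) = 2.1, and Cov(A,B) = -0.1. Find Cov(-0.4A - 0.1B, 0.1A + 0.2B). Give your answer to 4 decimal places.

-0.1410

Cov(-0.4A - 0.1B, 0.1A + 0.2B) = (-0.4)(0.1)V(A) + (-0.1)(0.2)V(B) + [(-0.4)(0.2) + (-0.1)(0.1)]Cov(A,B)
= -0.04·2.7 + -0.02·2.1 + -0.09·-0.1 = -0.141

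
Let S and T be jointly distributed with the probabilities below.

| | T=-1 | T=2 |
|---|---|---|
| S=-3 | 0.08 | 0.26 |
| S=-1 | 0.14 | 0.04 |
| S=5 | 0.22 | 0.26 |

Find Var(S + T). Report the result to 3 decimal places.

14.866

E[S] = 1.2,  E[T] = 0.68,  E[ST] = 0.24
Var(S) = 15.24 − (1.2)² = 13.8;  Var(T) = 2.68 − (0.68)² = 2.2176
cov(S,T) = 0.24 − (1.2)(0.68) = -0.576
Var(S + T) = (1)²·13.8 + (1)²·2.2176 + 2·(1)·(1)·-0.576 = 14.8656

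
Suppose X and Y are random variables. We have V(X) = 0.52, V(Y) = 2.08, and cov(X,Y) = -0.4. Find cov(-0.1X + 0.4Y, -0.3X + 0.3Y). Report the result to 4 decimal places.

cov(-0.1X + 0.4Y, -0.3X + 0.3Y) = (-0.1)(-0.3)V(X) + (0.4)(0.3)V(Y) + [(-0.1)(0.3) + (0.4)(-0.3)]cov(X,Y)
= 0.03·0.52 + 0.12·2.08 + -0.15·-0.4 = 0.3252

0.3252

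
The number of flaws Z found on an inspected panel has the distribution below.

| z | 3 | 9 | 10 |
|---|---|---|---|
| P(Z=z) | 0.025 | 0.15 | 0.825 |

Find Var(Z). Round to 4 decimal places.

1.2694

E[Z] = (3)(0.025) + (9)(0.15) + (10)(0.825) = 9.675
E[Z²] = (3)²(0.025) + (9)²(0.15) + (10)²(0.825) = 94.875
Var(Z) = E[Z²] − (E[Z])² = 94.875 − (9.675)² = 1.269375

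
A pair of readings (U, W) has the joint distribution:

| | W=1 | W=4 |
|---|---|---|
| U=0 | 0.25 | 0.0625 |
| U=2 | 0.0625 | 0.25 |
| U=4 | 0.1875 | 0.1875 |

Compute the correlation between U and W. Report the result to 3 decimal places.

E[U] = 2.125,  E[W] = 2.5
E[UW] = 5.875
Cov(U,W) = E[UW] − E[U]E[W] = 5.875 − (2.125)(2.5) = 0.5625
var(U) = 2.734375,  var(W) = 2.25
ρ = 0.5625 / √(2.734375·2.25) ≈ 0.227

0.227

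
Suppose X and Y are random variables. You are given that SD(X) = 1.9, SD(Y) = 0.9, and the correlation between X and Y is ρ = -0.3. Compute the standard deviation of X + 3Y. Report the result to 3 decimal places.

Var(X) = (1.9)² = 3.61;  Var(Y) = (0.9)² = 0.81
cov(X,Y) = ρ·SD(X)·SD(Y) = -0.3·1.9·0.9 = -0.513
Var(X + 3Y) = (1)²·Var(X) + (3)²·Var(Y) + 2·(1)·(3)·cov(X,Y)
= 1·3.61 + 9·0.81 + 6·-0.513 = 7.822
SD(X + 3Y) = √7.822 ≈ 2.797

2.797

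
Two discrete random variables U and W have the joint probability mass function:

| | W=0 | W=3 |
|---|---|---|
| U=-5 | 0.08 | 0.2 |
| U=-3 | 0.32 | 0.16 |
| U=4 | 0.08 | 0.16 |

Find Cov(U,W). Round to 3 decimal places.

E[U] = -1.88,  E[W] = 1.56
E[UW] = -2.52
Cov(U,W) = E[UW] − E[U]E[W] = -2.52 − (-1.88)(1.56) = 0.4128

0.413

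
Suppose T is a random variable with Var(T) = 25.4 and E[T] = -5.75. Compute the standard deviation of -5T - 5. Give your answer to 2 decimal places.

25.20

Var(-5T - 5) = (-5)²·25.4 = 635
σ(-5T - 5) = √635 ≈ 25.20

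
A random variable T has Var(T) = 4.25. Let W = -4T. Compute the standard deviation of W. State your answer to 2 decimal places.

8.25

Var(-4T) = (-4)²·4.25 = 68
σ(W) = √68 ≈ 8.25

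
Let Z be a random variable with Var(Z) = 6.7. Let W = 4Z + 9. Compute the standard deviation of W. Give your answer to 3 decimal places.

10.354

Var(4Z + 9) = (4)²·6.7 = 107.2
σ(W) = √107.2 ≈ 10.354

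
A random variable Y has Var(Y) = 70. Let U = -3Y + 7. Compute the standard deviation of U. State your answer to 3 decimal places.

Var(-3Y + 7) = (-3)²·70 = 630
SD(U) = √630 ≈ 25.100

25.100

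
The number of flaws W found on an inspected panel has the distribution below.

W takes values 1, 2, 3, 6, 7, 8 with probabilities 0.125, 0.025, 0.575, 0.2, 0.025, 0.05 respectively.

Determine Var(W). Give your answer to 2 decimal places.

3.52

E[W] = (1)(0.125) + (2)(0.025) + (3)(0.575) + (6)(0.2) + (7)(0.025) + (8)(0.05) = 3.675
E[W²] = (1)²(0.125) + (2)²(0.025) + (3)²(0.575) + (6)²(0.2) + (7)²(0.025) + (8)²(0.05) = 17.025
Var(W) = E[W²] − (E[W])² = 17.025 − (3.675)² = 3.519375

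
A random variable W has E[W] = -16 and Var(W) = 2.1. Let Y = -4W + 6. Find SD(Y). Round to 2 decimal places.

Var(-4W + 6) = (-4)²·2.1 = 33.6
SD(Y) = √33.6 ≈ 5.80

5.80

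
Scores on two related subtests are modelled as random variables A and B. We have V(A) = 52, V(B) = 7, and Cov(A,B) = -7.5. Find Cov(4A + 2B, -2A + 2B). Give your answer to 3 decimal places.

Cov(4A + 2B, -2A + 2B) = (4)(-2)V(A) + (2)(2)V(B) + [(4)(2) + (2)(-2)]Cov(A,B)
= -8·52 + 4·7 + 4·-7.5 = -418

-418.000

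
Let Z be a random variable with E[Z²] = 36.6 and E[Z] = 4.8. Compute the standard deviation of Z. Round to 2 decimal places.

V(Z) = 36.6 − (4.8)² = 13.56
sd(Z) = √13.56 ≈ 3.68

3.68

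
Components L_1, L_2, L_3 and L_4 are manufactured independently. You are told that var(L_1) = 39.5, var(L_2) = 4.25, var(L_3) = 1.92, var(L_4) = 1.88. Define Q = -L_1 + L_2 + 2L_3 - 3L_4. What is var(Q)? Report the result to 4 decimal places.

68.3500

By independence, var(Q) = (-1)²var(L_1) + (1)²var(L_2) + (2)²var(L_3) + (-3)²var(L_4)
= (-1)²·39.5 + (1)²·4.25 + (2)²·1.92 + (-3)²·1.88 = 68.35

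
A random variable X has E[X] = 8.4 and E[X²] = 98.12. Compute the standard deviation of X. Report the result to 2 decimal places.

Var(X) = 98.12 − (8.4)² = 27.56
SD(X) = √27.56 ≈ 5.25

5.25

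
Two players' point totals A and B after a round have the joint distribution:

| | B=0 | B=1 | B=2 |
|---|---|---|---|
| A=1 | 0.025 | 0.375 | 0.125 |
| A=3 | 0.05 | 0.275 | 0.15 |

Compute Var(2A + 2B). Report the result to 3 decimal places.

E[A] = 1.95,  E[B] = 1.2,  E[AB] = 2.35
Var(A) = 4.8 − (1.95)² = 0.9975;  Var(B) = 1.75 − (1.2)² = 0.31
Cov(A,B) = 2.35 − (1.95)(1.2) = 0.01
Var(2A + 2B) = (2)²·0.9975 + (2)²·0.31 + 2·(2)·(2)·0.01 = 5.31

5.310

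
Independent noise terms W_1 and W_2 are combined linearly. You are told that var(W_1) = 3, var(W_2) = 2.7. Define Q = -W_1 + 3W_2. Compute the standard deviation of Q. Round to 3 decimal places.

5.225

By independence, var(Q) = (-1)²var(W_1) + (3)²var(W_2)
= (-1)²·3 + (3)²·2.7 = 27.3
SD(Q) = √27.3 ≈ 5.225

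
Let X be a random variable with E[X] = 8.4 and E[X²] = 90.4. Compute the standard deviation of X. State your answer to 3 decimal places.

4.454

V(X) = 90.4 − (8.4)² = 19.84
SD(X) = √19.84 ≈ 4.454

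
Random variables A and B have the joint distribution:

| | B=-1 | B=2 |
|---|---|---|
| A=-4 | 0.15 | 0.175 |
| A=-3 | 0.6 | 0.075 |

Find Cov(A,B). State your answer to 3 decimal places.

E[A] = -3.325,  E[B] = -0.25
E[AB] = 0.55
Cov(A,B) = E[AB] − E[A]E[B] = 0.55 − (-3.325)(-0.25) = -0.28125

-0.281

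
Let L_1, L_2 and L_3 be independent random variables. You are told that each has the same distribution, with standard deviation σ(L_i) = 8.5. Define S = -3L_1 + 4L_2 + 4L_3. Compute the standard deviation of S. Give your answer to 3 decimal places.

54.427

var(L_i) = (8.5)² = 72.25
By independence, var(S) = (-3)²var(L_1) + (4)²var(L_2) + (4)²var(L_3)
= (-3)²·72.25 + (4)²·72.25 + (4)²·72.25 = 2962.25
σ(S) = √2962.25 ≈ 54.427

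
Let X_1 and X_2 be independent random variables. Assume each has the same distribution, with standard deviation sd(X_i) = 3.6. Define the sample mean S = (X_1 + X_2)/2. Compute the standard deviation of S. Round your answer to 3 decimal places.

2.546

var(X_i) = (3.6)² = 12.96
By independence, var(S) = (0.5)²var(X_1) + (0.5)²var(X_2)
= (0.5)²·12.96 + (0.5)²·12.96 = 6.48
sd(S) = √6.48 ≈ 2.546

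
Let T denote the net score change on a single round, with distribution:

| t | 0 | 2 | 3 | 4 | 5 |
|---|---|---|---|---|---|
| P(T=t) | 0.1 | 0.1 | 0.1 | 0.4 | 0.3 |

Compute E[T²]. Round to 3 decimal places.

15.200

E[T²] = (0)²(0.1) + (2)²(0.1) + (3)²(0.1) + (4)²(0.4) + (5)²(0.3) = 15.2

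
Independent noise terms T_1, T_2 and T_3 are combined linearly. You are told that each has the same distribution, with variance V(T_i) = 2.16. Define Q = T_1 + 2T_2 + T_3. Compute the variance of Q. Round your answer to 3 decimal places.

12.960

By independence, V(Q) = (1)²V(T_1) + (2)²V(T_2) + (1)²V(T_3)
= (1)²·2.16 + (2)²·2.16 + (1)²·2.16 = 12.96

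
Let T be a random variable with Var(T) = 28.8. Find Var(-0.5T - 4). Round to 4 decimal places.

7.2000

Var(-0.5T - 4) = (-0.5)²·Var(T) = 0.25·28.8 = 7.2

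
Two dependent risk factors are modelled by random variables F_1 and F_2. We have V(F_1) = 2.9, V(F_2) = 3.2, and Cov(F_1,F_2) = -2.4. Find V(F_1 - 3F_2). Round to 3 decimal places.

V(F_1 - 3F_2) = (1)²·V(F_1) + (-3)²·V(F_2) + 2·(1)·(-3)·Cov(F_1,F_2)
= 1·2.9 + 9·3.2 + -6·-2.4 = 46.1

46.100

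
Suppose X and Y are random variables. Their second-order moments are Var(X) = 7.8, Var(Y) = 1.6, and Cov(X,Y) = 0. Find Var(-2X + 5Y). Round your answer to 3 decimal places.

71.200

Var(-2X + 5Y) = (-2)²·Var(X) + (5)²·Var(Y) + 2·(-2)·(5)·Cov(X,Y)
= 4·7.8 + 25·1.6 + -20·0 = 71.2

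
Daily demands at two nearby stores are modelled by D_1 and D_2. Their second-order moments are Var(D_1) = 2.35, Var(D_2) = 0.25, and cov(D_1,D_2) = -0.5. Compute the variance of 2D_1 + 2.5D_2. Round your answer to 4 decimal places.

Var(2D_1 + 2.5D_2) = (2)²·Var(D_1) + (2.5)²·Var(D_2) + 2·(2)·(2.5)·cov(D_1,D_2)
= 4·2.35 + 6.25·0.25 + 10·-0.5 = 5.9625

5.9625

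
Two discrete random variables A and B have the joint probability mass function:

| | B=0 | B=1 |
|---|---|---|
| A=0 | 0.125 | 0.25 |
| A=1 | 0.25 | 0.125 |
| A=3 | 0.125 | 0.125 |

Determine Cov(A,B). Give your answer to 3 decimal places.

-0.063

E[A] = 1.125,  E[B] = 0.5
E[AB] = 0.5
Cov(A,B) = E[AB] − E[A]E[B] = 0.5 − (1.125)(0.5) = -0.0625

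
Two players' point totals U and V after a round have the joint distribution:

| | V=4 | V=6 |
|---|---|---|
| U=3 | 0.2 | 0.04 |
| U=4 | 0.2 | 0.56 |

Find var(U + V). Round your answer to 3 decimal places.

1.558

E[U] = 3.76,  E[V] = 5.2,  E[UV] = 19.76
var(U) = 14.32 − (3.76)² = 0.1824;  var(V) = 28 − (5.2)² = 0.96
Cov(U,V) = 19.76 − (3.76)(5.2) = 0.208
var(U + V) = (1)²·0.1824 + (1)²·0.96 + 2·(1)·(1)·0.208 = 1.5584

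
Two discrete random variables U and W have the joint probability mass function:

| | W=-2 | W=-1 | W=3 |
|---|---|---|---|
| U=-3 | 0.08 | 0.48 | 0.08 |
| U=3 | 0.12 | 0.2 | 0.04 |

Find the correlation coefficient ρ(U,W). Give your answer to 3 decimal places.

-0.089

E[U] = -0.84,  E[W] = -0.72
E[UW] = 0.24
Cov(U,W) = E[UW] − E[U]E[W] = 0.24 − (-0.84)(-0.72) = -0.3648
var(U) = 8.2944,  var(W) = 2.0416
ρ = -0.3648 / √(8.2944·2.0416) ≈ -0.089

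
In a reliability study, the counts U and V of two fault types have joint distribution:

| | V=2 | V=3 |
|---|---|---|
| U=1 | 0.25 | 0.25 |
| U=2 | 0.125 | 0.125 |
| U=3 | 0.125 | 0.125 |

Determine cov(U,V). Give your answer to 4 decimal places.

E[U] = 1.75,  E[V] = 2.5
E[UV] = 4.375
cov(U,V) = E[UV] − E[U]E[V] = 4.375 − (1.75)(2.5) = 0

0.0000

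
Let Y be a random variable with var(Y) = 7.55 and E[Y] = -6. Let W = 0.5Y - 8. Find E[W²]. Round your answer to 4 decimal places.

E[0.5Y - 8] = 0.5·-6 − 8 = -11
var(0.5Y - 8) = (0.5)²·7.55 = 1.8875
E[W²] = var(W) + (E[W])² = 1.8875 + (-11)² = 122.8875

122.8875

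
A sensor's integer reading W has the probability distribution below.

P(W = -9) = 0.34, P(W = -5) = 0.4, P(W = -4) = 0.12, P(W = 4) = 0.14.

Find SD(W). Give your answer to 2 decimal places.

E[W] = (-9)(0.34) + (-5)(0.4) + (-4)(0.12) + (4)(0.14) = -4.98
E[W²] = (-9)²(0.34) + (-5)²(0.4) + (-4)²(0.12) + (4)²(0.14) = 41.7
var(W) = E[W²] − (E[W])² = 41.7 − (-4.98)² = 16.8996
SD(W) = √16.8996 ≈ 4.11

4.11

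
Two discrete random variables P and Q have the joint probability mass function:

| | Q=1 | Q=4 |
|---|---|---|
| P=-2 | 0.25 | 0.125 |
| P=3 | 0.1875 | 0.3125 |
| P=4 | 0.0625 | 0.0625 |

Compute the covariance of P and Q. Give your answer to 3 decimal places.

E[P] = 1.25,  E[Q] = 2.5
E[PQ] = 4.0625
Cov(P,Q) = E[PQ] − E[P]E[Q] = 4.0625 − (1.25)(2.5) = 0.9375

0.938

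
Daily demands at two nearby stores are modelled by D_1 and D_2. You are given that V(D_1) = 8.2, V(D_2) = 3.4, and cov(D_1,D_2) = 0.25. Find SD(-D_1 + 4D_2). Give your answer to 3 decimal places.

7.785

V(-D_1 + 4D_2) = (-1)²·V(D_1) + (4)²·V(D_2) + 2·(-1)·(4)·cov(D_1,D_2)
= 1·8.2 + 16·3.4 + -8·0.25 = 60.6
SD(-D_1 + 4D_2) = √60.6 ≈ 7.785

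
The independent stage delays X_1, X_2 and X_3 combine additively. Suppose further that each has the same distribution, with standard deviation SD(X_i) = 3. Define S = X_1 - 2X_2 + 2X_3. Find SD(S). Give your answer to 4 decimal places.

9.0000

Var(X_i) = (3)² = 9
By independence, Var(S) = (1)²Var(X_1) + (-2)²Var(X_2) + (2)²Var(X_3)
= (1)²·9 + (-2)²·9 + (2)²·9 = 81
SD(S) = √81 ≈ 9.0000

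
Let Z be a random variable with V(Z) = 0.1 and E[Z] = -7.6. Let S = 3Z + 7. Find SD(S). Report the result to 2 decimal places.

V(3Z + 7) = (3)²·0.1 = 0.9
SD(S) = √0.9 ≈ 0.95

0.95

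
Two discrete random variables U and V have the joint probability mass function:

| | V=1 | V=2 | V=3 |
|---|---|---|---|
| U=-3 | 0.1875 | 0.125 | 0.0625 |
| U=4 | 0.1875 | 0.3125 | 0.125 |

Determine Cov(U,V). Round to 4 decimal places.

0.3828

E[U] = 1.375,  E[V] = 1.8125
E[UV] = 2.875
Cov(U,V) = E[UV] − E[U]E[V] = 2.875 − (1.375)(1.8125) = 0.3828125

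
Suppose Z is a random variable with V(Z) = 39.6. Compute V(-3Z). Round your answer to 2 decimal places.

V(-3Z) = (-3)²·V(Z) = 9·39.6 = 356.4

356.40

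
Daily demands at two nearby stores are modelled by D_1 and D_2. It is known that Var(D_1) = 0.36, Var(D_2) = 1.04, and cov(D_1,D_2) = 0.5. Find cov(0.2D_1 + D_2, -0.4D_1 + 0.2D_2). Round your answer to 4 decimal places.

cov(0.2D_1 + D_2, -0.4D_1 + 0.2D_2) = (0.2)(-0.4)Var(D_1) + (1)(0.2)Var(D_2) + [(0.2)(0.2) + (1)(-0.4)]cov(D_1,D_2)
= -0.08·0.36 + 0.2·1.04 + -0.36·0.5 = -0.0008

-0.0008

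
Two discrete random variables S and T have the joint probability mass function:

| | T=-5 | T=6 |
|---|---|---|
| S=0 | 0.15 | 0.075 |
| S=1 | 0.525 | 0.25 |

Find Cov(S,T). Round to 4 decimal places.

E[S] = 0.775,  E[T] = -1.425
E[ST] = -1.125
Cov(S,T) = E[ST] − E[S]E[T] = -1.125 − (0.775)(-1.425) = -0.020625

-0.0206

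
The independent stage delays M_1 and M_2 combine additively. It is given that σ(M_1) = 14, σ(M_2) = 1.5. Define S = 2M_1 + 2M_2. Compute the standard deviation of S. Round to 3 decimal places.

var(M_1) = 196, var(M_2) = 2.25
By independence, var(S) = (2)²var(M_1) + (2)²var(M_2)
= (2)²·196 + (2)²·2.25 = 793
σ(S) = √793 ≈ 28.160

28.160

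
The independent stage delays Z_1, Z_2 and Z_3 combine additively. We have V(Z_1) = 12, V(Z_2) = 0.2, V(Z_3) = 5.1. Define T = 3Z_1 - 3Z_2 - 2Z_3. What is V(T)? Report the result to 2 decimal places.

130.20

By independence, V(T) = (3)²V(Z_1) + (-3)²V(Z_2) + (-2)²V(Z_3)
= (3)²·12 + (-3)²·0.2 + (-2)²·5.1 = 130.2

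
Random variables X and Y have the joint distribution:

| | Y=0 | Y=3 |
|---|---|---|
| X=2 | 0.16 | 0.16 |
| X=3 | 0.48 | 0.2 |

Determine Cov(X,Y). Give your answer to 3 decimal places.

-0.134

E[X] = 2.68,  E[Y] = 1.08
E[XY] = 2.76
Cov(X,Y) = E[XY] − E[X]E[Y] = 2.76 − (2.68)(1.08) = -0.1344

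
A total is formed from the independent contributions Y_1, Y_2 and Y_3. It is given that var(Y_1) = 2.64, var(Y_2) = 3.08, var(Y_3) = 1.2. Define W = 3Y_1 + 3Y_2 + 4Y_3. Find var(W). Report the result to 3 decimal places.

By independence, var(W) = (3)²var(Y_1) + (3)²var(Y_2) + (4)²var(Y_3)
= (3)²·2.64 + (3)²·3.08 + (4)²·1.2 = 70.68

70.680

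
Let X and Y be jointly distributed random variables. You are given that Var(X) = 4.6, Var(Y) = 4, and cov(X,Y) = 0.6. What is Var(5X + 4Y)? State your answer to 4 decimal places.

203.0000

Var(5X + 4Y) = (5)²·Var(X) + (4)²·Var(Y) + 2·(5)·(4)·cov(X,Y)
= 25·4.6 + 16·4 + 40·0.6 = 203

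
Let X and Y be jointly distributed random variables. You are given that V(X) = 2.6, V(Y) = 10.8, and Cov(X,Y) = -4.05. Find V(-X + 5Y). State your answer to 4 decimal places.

V(-X + 5Y) = (-1)²·V(X) + (5)²·V(Y) + 2·(-1)·(5)·Cov(X,Y)
= 1·2.6 + 25·10.8 + -10·-4.05 = 313.1

313.1000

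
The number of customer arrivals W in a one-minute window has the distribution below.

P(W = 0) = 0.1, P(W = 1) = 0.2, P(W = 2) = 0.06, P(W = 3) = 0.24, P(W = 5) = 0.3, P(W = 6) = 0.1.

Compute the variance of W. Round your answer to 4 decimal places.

E[W] = (0)(0.1) + (1)(0.2) + (2)(0.06) + (3)(0.24) + (5)(0.3) + (6)(0.1) = 3.14
E[W²] = (0)²(0.1) + (1)²(0.2) + (2)²(0.06) + (3)²(0.24) + (5)²(0.3) + (6)²(0.1) = 13.7
var(W) = E[W²] − (E[W])² = 13.7 − (3.14)² = 3.8404

3.8404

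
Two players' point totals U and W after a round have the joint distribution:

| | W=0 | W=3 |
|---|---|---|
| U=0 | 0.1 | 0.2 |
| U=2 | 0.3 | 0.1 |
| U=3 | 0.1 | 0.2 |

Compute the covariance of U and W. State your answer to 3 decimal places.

E[U] = 1.7,  E[W] = 1.5
E[UW] = 2.4
Cov(U,W) = E[UW] − E[U]E[W] = 2.4 − (1.7)(1.5) = -0.15

-0.150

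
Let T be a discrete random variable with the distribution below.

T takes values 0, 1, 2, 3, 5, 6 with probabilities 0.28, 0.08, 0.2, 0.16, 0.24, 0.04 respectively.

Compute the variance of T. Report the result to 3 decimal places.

E[T] = (0)(0.28) + (1)(0.08) + (2)(0.2) + (3)(0.16) + (5)(0.24) + (6)(0.04) = 2.4
E[T²] = (0)²(0.28) + (1)²(0.08) + (2)²(0.2) + (3)²(0.16) + (5)²(0.24) + (6)²(0.04) = 9.76
V(T) = E[T²] − (E[T])² = 9.76 − (2.4)² = 4

4.000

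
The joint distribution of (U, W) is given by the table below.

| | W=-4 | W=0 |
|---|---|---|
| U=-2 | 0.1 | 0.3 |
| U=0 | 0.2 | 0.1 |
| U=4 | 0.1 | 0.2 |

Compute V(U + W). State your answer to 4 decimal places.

9.7600

E[U] = 0.4,  E[W] = -1.6,  E[UW] = -0.8
V(U) = 6.4 − (0.4)² = 6.24;  V(W) = 6.4 − (-1.6)² = 3.84
cov(U,W) = -0.8 − (0.4)(-1.6) = -0.16
V(U + W) = (1)²·6.24 + (1)²·3.84 + 2·(1)·(1)·-0.16 = 9.76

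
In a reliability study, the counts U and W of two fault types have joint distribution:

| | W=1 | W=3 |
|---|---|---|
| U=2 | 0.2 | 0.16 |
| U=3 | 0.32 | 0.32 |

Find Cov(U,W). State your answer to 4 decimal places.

E[U] = 2.64,  E[W] = 1.96
E[UW] = 5.2
Cov(U,W) = E[UW] − E[U]E[W] = 5.2 − (2.64)(1.96) = 0.0256

0.0256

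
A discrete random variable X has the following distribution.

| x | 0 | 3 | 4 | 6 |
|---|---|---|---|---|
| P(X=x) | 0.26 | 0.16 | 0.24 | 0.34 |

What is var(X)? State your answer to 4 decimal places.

5.4096

E[X] = (0)(0.26) + (3)(0.16) + (4)(0.24) + (6)(0.34) = 3.48
E[X²] = (0)²(0.26) + (3)²(0.16) + (4)²(0.24) + (6)²(0.34) = 17.52
var(X) = E[X²] − (E[X])² = 17.52 − (3.48)² = 5.4096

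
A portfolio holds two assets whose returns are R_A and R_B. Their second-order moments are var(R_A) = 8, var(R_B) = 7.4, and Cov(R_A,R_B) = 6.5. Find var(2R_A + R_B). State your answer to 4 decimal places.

65.4000

var(2R_A + R_B) = (2)²·var(R_A) + (1)²·var(R_B) + 2·(2)·(1)·Cov(R_A,R_B)
= 4·8 + 1·7.4 + 4·6.5 = 65.4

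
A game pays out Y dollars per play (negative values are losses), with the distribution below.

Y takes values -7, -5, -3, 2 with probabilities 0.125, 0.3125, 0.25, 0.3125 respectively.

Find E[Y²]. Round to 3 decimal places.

E[Y²] = (-7)²(0.125) + (-5)²(0.3125) + (-3)²(0.25) + (2)²(0.3125) = 17.4375

17.438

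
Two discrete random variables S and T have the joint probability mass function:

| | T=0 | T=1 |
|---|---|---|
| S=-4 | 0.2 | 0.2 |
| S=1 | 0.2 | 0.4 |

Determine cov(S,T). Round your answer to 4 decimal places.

0.2000

E[S] = -1,  E[T] = 0.6
E[ST] = -0.4
cov(S,T) = E[ST] − E[S]E[T] = -0.4 − (-1)(0.6) = 0.2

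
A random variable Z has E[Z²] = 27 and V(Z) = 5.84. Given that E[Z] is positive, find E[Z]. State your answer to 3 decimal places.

(E[Z])² = E[Z²] − V(Z) = 27 − 5.84 = 21.16
E[Z] = √21.16 = 4.6

4.600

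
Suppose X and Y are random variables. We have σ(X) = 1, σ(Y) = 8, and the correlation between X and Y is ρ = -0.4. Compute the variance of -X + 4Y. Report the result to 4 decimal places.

Var(X) = (1)² = 1;  Var(Y) = (8)² = 64
Cov(X,Y) = ρ·σ(X)·σ(Y) = -0.4·1·8 = -3.2
Var(-X + 4Y) = (-1)²·Var(X) + (4)²·Var(Y) + 2·(-1)·(4)·Cov(X,Y)
= 1·1 + 16·64 + -8·-3.2 = 1050.6

1050.6000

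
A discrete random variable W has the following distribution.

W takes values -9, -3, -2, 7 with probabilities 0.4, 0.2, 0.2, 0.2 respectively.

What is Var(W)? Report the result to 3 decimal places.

E[W] = (-9)(0.4) + (-3)(0.2) + (-2)(0.2) + (7)(0.2) = -3.2
E[W²] = (-9)²(0.4) + (-3)²(0.2) + (-2)²(0.2) + (7)²(0.2) = 44.8
Var(W) = E[W²] − (E[W])² = 44.8 − (-3.2)² = 34.56

34.560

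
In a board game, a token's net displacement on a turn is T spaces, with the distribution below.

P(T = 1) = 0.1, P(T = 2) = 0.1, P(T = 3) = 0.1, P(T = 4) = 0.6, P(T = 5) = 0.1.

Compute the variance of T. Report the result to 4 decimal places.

1.2500

E[T] = (1)(0.1) + (2)(0.1) + (3)(0.1) + (4)(0.6) + (5)(0.1) = 3.5
E[T²] = (1)²(0.1) + (2)²(0.1) + (3)²(0.1) + (4)²(0.6) + (5)²(0.1) = 13.5
var(T) = E[T²] − (E[T])² = 13.5 − (3.5)² = 1.25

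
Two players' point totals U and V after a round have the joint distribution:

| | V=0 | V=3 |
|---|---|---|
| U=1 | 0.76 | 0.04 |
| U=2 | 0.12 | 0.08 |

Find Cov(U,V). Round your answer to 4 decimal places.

0.1680

E[U] = 1.2,  E[V] = 0.36
E[UV] = 0.6
Cov(U,V) = E[UV] − E[U]E[V] = 0.6 − (1.2)(0.36) = 0.168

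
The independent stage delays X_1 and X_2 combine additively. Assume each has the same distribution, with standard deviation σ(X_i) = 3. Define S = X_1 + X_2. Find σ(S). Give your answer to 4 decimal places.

4.2426

Var(X_i) = (3)² = 9
By independence, Var(S) = (1)²Var(X_1) + (1)²Var(X_2)
= (1)²·9 + (1)²·9 = 18
σ(S) = √18 ≈ 4.2426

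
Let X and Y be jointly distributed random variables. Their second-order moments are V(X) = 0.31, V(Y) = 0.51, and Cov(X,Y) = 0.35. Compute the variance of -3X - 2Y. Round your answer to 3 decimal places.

V(-3X - 2Y) = (-3)²·V(X) + (-2)²·V(Y) + 2·(-3)·(-2)·Cov(X,Y)
= 9·0.31 + 4·0.51 + 12·0.35 = 9.03

9.030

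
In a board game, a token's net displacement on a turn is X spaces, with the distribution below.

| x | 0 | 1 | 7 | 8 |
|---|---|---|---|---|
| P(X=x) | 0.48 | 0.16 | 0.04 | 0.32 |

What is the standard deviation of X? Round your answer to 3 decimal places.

E[X] = (0)(0.48) + (1)(0.16) + (7)(0.04) + (8)(0.32) = 3
E[X²] = (0)²(0.48) + (1)²(0.16) + (7)²(0.04) + (8)²(0.32) = 22.6
var(X) = E[X²] − (E[X])² = 22.6 − (3)² = 13.6
SD(X) = √13.6 ≈ 3.688

3.688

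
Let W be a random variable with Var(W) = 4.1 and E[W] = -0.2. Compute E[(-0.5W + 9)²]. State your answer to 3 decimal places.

83.835

E[-0.5W + 9] = -0.5·-0.2 + 9 = 9.1
Var(-0.5W + 9) = (-0.5)²·4.1 = 1.025
E[(-0.5W + 9)²] = Var((-0.5W + 9)) + (E[(-0.5W + 9)])² = 1.025 + (9.1)² = 83.835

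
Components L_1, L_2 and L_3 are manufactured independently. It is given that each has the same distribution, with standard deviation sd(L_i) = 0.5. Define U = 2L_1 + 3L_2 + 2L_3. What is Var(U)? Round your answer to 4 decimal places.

4.2500

Var(L_i) = (0.5)² = 0.25
By independence, Var(U) = (2)²Var(L_1) + (3)²Var(L_2) + (2)²Var(L_3)
= (2)²·0.25 + (3)²·0.25 + (2)²·0.25 = 4.25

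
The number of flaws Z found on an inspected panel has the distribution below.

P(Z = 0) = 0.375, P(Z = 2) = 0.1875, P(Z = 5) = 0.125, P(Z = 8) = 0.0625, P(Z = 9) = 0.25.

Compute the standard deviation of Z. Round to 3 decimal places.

E[Z] = (0)(0.375) + (2)(0.1875) + (5)(0.125) + (8)(0.0625) + (9)(0.25) = 3.75
E[Z²] = (0)²(0.375) + (2)²(0.1875) + (5)²(0.125) + (8)²(0.0625) + (9)²(0.25) = 28.125
var(Z) = E[Z²] − (E[Z])² = 28.125 − (3.75)² = 14.0625
sd(Z) = √14.0625 ≈ 3.750

3.750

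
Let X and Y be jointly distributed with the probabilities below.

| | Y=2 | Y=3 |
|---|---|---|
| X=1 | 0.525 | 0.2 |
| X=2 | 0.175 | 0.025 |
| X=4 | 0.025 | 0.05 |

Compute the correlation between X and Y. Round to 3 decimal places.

0.156

E[X] = 1.425,  E[Y] = 2.275
E[XY] = 3.3
Cov(X,Y) = E[XY] − E[X]E[Y] = 3.3 − (1.425)(2.275) = 0.058125
V(X) = 0.694375,  V(Y) = 0.199375
ρ = 0.058125 / √(0.694375·0.199375) ≈ 0.156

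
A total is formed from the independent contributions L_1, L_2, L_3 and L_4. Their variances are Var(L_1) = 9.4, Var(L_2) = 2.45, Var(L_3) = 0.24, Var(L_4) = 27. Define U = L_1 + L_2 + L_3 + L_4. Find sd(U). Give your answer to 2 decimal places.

6.25

By independence, Var(U) = (1)²Var(L_1) + (1)²Var(L_2) + (1)²Var(L_3) + (1)²Var(L_4)
= (1)²·9.4 + (1)²·2.45 + (1)²·0.24 + (1)²·27 = 39.09
sd(U) = √39.09 ≈ 6.25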